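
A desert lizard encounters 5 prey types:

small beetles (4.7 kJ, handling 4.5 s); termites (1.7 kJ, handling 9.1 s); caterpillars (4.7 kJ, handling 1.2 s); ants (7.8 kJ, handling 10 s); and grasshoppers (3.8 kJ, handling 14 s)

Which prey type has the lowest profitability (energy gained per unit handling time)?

termites

Profitability E/h (kJ/s): small beetles = 4.7/4.5 = 1.04, termites = 1.7/9.1 = 0.187, caterpillars = 4.7/1.2 = 3.92, ants = 7.8/10 = 0.78, grasshoppers = 3.8/14 = 0.271.
Ranked: caterpillars > small beetles > ants > grasshoppers > termites.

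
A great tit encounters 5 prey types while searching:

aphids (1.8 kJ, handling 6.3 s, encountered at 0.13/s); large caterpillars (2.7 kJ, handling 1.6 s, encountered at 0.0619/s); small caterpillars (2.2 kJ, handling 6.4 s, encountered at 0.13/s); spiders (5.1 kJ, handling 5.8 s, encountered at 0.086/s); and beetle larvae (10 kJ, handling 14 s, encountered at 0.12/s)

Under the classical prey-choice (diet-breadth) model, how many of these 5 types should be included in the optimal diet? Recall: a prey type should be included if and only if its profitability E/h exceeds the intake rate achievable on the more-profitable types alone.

Rank by E/h (kJ/s): large caterpillars 1.69, spiders 0.879, beetle larvae 0.714, small caterpillars 0.344, aphids 0.286. Include each in turn until the next type's E/h falls below the running intake rate.
Rate on top 1: 0.1521. spiders: 0.879 > 0.1521 → include.
Rate on top 2: 0.3791. beetle larvae: 0.714 > 0.3791 → include.
Rate on top 3: 0.5509. small caterpillars: 0.344 < 0.5509 → exclude; stop.
Optimal diet: large caterpillars, spiders, beetle larvae — 3 of 5 types.

3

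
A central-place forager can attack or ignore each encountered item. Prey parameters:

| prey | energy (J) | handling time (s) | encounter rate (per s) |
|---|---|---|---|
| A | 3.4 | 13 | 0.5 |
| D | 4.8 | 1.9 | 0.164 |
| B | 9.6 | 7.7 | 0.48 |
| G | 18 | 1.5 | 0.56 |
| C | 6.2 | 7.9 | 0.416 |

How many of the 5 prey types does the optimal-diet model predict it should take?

Rank by E/h (J/s): G 12, D 2.53, B 1.25, C 0.785, A 0.262. Include each in turn until the next type's E/h falls below the running intake rate.
Rate on top 1: 5.478. D: 2.53 < 5.478 → exclude; stop.
Optimal diet: G — 1 of 5 types.

1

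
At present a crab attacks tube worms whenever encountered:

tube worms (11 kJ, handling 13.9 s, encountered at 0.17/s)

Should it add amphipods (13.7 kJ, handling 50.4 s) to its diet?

Current rate: (0.17×11)/(1 + 0.17×13.9) = 0.5561 kJ/s.
amphipods: E/h = 13.7/50.4 = 0.2718 kJ/s.
0.2718 < 0.5561, so adding amphipods would lower the average — exclude it.

No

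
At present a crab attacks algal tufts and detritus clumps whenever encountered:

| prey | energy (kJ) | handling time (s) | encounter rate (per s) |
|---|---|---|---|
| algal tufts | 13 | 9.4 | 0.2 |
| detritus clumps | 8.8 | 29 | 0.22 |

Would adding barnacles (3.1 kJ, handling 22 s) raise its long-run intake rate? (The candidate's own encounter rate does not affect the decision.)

No

On algal tufts and detritus clumps alone, R = ΣλE/(1+Σλh) = 4.536/9.26 = 0.4898 kJ/s.
Profitability of barnacles: 3.1/22 = 0.1409 kJ/s.
Since 0.1409 < R, time spent handling barnacles is better spent searching.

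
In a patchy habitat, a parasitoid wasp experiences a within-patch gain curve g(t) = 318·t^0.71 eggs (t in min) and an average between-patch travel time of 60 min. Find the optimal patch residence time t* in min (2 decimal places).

By the marginal value theorem, leave when the instantaneous gain rate g'(t) equals the habitat-wide average g(t)/(T + t).
g'(t) = 0.71·318·t^-0.29. Setting 0.71·318·t^-0.29 = 318·t^0.71/(60+t) gives 0.71(60+t) = t, so 0.29·t = 0.71×60.
t* = 0.71×60/0.29 = 146.9 min.

146.90 min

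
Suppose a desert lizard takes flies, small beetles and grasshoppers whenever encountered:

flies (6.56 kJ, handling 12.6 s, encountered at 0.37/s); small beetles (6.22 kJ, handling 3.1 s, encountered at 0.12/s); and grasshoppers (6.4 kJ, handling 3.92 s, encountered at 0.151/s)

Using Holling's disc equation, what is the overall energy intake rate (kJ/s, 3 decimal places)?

0.625 kJ/s

R = Σλ_iE_i / (1 + Σλ_ih_i)
Numerator: 0.37×6.56 + 0.12×6.22 + 0.151×6.4 = 4.14
Denominator: 1 + 0.37×12.6 + 0.12×3.1 + 0.151×3.92 = 6.626
R = 4.14/6.626 = 0.6248 kJ/s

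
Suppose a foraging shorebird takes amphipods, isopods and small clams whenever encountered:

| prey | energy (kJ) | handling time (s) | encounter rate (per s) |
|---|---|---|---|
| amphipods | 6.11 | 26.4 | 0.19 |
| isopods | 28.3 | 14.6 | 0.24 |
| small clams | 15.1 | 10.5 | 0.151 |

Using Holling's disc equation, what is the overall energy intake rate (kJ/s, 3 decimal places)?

0.921 kJ/s

R = Σλ_iE_i / (1 + Σλ_ih_i)
Numerator: 0.19×6.11 + 0.24×28.3 + 0.151×15.1 = 10.23
Denominator: 1 + 0.19×26.4 + 0.24×14.6 + 0.151×10.5 = 11.11
R = 10.23/11.11 = 0.9214 kJ/s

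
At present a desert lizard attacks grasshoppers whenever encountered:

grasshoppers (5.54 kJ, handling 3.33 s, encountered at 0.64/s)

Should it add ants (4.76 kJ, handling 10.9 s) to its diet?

No

Current rate: (0.64×5.54)/(1 + 0.64×3.33) = 1.132 kJ/s.
Profitability of ants: 4.76/10.9 = 0.4367 kJ/s.
Since 0.4367 < R, time spent handling ants is better spent searching.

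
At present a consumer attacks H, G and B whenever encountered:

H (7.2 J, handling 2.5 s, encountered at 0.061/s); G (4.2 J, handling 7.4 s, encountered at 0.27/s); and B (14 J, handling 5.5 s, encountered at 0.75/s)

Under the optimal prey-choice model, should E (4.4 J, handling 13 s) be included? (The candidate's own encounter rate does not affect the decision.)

Intake rate on the current diet: R = (0.061×7.2 + 0.27×4.2 + 0.75×14) / (1 + 0.061×2.5 + 0.27×7.4 + 0.75×5.5) = 12.07/7.276 = 1.659 J/s.
E: E/h = 4.4/13 = 0.3385 J/s.
0.3385 < 1.659, so adding E would lower the average — exclude it.

No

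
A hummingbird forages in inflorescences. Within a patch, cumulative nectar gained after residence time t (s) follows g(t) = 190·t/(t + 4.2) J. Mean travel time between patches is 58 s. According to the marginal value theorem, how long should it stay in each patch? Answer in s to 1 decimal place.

Optimal t* satisfies g'(t*) = g(t*)/(T + t*).
g'(t) = 190·4.2/(t + 4.2)². Setting 190·4.2/(t+4.2)² = 190t/[(t+4.2)(58+t)] gives 4.2(58+t) = t(t+4.2), so t² = 4.2×58 = 243.6.
t* = √243.6 = 15.61 s.

15.6 s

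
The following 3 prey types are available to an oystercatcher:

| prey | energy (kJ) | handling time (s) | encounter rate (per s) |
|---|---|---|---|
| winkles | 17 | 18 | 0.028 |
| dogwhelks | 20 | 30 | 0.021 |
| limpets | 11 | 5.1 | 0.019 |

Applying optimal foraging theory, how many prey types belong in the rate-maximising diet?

3

Rank by E/h (kJ/s): limpets 2.16, winkles 0.944, dogwhelks 0.667. Include each in turn until the next type's E/h falls below the running intake rate.
Rate on top 1: 0.1905. winkles: 0.944 > 0.1905 → include.
Rate on top 2: 0.4279. dogwhelks: 0.667 > 0.4279 → include.
Optimal diet: limpets, winkles, dogwhelks — 3 of 3 types.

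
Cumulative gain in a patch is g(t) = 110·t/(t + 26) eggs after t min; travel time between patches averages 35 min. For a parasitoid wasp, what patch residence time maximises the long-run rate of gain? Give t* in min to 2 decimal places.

By the marginal value theorem, leave when the instantaneous gain rate g'(t) equals the habitat-wide average g(t)/(T + t).
g'(t) = 110·26/(t + 26)². Setting 110·26/(t+26)² = 110t/[(t+26)(35+t)] gives 26(35+t) = t(t+26), so t² = 26×35 = 910.
t* = √910 = 30.17 min.

30.17 min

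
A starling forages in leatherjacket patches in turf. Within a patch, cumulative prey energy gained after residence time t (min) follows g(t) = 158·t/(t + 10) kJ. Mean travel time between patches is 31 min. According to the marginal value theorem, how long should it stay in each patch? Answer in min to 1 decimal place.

17.6 min

By the marginal value theorem, leave when the instantaneous gain rate g'(t) equals the habitat-wide average g(t)/(T + t).
g'(t) = 158·10/(t + 10)². Setting 158·10/(t+10)² = 158t/[(t+10)(31+t)] gives 10(31+t) = t(t+10), so t² = 10×31 = 310.
t* = √310 = 17.61 min.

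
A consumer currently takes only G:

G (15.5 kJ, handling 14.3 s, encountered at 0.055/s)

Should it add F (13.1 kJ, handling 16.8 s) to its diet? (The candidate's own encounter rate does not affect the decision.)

On G alone, R = ΣλE/(1+Σλh) = 0.8525/1.787 = 0.4772 kJ/s.
Profitability of F: 13.1/16.8 = 0.7798 kJ/s.
Since 0.7798 > R, including F increases the long-run rate.

Yes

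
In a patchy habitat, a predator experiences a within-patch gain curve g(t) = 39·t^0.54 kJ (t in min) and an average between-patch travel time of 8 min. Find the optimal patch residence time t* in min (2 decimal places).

9.39 min

By the marginal value theorem, leave when the instantaneous gain rate g'(t) equals the habitat-wide average g(t)/(T + t).
g'(t) = 0.54·39·t^-0.46. Setting 0.54·39·t^-0.46 = 39·t^0.54/(8+t) gives 0.54(8+t) = t, so 0.46·t = 0.54×8.
t* = 0.54×8/0.46 = 9.391 min.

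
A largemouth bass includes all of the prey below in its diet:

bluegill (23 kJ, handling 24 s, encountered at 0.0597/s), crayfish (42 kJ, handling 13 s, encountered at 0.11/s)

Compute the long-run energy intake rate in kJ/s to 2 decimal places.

1.55 kJ/s

R = Σλ_iE_i / (1 + Σλ_ih_i)
Numerator: 0.0597×23 + 0.11×42 = 5.993
Denominator: 1 + 0.0597×24 + 0.11×13 = 3.863
R = 5.993/3.863 = 1.551 kJ/s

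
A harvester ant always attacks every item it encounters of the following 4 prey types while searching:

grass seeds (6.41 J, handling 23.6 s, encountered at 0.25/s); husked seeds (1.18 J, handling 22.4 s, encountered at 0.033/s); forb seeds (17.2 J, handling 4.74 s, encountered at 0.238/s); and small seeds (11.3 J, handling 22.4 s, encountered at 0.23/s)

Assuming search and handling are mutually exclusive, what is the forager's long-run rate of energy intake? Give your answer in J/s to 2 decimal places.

0.60 J/s

R = (0.25×6.41 + 0.033×1.18 + 0.238×17.2 + 0.23×11.3) / (1 + 0.25×23.6 + 0.033×22.4 + 0.238×4.74 + 0.23×22.4) = 8.334/13.92 = 0.5987 J/s.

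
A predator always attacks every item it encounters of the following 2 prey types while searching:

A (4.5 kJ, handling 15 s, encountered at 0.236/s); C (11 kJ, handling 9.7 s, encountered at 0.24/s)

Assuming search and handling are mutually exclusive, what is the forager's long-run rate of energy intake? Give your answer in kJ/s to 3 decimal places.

0.539 kJ/s

R = Σλ_iE_i / (1 + Σλ_ih_i)
Numerator: 0.236×4.5 + 0.24×11 = 3.702
Denominator: 1 + 0.236×15 + 0.24×9.7 = 6.868
R = 3.702/6.868 = 0.539 kJ/s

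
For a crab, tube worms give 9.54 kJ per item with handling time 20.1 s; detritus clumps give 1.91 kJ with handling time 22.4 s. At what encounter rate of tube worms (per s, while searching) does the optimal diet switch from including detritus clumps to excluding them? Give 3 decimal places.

At the threshold, the rate on tube worms alone equals the profitability of detritus clumps: λ·9.54/(1 + λ·20.1) = 1.91/22.4 = 0.08527.
Rearranging, λ(9.54 − 0.08527×20.1) = 0.08527, so λ = 0.08527/7.826 = 0.0109 per s.

0.011 per s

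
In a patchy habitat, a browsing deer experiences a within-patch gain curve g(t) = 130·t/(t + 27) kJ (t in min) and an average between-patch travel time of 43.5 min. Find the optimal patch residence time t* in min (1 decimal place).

Optimal t* satisfies g'(t*) = g(t*)/(T + t*).
g'(t) = 130·27/(t + 27)². Setting 130·27/(t+27)² = 130t/[(t+27)(43.5+t)] gives 27(43.5+t) = t(t+27), so t² = 27×43.5 = 1174.
t* = √1174 = 34.27 min.

34.3 min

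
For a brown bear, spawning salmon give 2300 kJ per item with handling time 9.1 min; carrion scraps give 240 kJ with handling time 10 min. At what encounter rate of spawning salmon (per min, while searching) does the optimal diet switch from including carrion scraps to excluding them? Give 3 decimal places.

0.012 per min

At the threshold, the rate on spawning salmon alone equals the profitability of carrion scraps: λ·2300/(1 + λ·9.1) = 240/10 = 24.
Rearranging, λ(2300 − 24×9.1) = 24, so λ = 24/2082 = 0.01153 per min.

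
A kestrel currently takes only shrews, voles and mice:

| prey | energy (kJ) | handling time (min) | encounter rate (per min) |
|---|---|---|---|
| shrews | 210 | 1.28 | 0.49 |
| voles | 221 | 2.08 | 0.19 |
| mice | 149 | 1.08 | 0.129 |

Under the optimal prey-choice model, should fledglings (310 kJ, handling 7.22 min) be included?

No

Intake rate on the current diet: R = (0.49×210 + 0.19×221 + 0.129×149) / (1 + 0.49×1.28 + 0.19×2.08 + 0.129×1.08) = 164.1/2.162 = 75.92 kJ/min.
fledglings: E/h = 310/7.22 = 42.94 kJ/min.
42.94 < 75.92, so adding fledglings would lower the average — exclude it.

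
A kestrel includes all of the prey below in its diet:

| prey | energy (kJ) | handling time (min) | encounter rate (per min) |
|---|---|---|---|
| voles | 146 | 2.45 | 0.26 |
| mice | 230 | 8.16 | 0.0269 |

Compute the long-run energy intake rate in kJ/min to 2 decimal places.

23.78 kJ/min

R = (0.26×146 + 0.0269×230) / (1 + 0.26×2.45 + 0.0269×8.16) = 44.15/1.857 = 23.78 kJ/min.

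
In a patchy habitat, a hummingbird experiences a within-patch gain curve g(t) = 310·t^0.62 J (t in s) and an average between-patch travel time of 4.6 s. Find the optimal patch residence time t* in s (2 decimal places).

By the marginal value theorem, leave when the instantaneous gain rate g'(t) equals the habitat-wide average g(t)/(T + t).
g'(t) = 0.62·310·t^-0.38. Setting 0.62·310·t^-0.38 = 310·t^0.62/(4.6+t) gives 0.62(4.6+t) = t, so 0.38·t = 0.62×4.6.
t* = 0.62×4.6/0.38 = 7.505 s.

7.51 s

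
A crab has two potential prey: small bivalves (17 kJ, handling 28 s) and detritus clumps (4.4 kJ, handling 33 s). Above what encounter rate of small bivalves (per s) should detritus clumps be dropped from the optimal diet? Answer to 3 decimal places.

0.010 per s

Drop detritus clumps once their profitability E₂/h₂ falls below the rate achievable on small bivalves alone: E₂/h₂ = λE₁/(1 + λh₁).
Solve for λ: λE₁h₂ = E₂(1 + λh₁) → λ(E₁h₂ − E₂h₁) = E₂ → λ = E₂/(E₁h₂ − E₂h₁).
λ = 4.4/(17×33 − 4.4×28) = 4.4/437.8 = 0.01005 per s.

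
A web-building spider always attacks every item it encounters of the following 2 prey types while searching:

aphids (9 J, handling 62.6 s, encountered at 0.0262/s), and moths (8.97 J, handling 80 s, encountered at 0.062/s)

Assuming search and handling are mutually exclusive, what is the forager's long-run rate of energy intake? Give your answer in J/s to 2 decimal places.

0.10 J/s

R = Σλ_iE_i / (1 + Σλ_ih_i)
Numerator: 0.0262×9 + 0.062×8.97 = 0.7919
Denominator: 1 + 0.0262×62.6 + 0.062×80 = 7.6
R = 0.7919/7.6 = 0.1042 J/s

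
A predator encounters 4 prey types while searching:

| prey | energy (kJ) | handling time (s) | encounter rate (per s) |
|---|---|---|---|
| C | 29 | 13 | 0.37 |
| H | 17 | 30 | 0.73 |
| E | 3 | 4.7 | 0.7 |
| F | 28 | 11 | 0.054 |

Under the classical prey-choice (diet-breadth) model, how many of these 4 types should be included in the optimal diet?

Rank by E/h (kJ/s): F 2.55, C 2.23, E 0.638, H 0.567. Include each in turn until the next type's E/h falls below the running intake rate.
Rate on top 1: 0.9486. C: 2.23 > 0.9486 → include.
Rate on top 2: 1.912. E: 0.638 < 1.912 → exclude; stop.
Optimal diet: F, C — 2 of 4 types.

2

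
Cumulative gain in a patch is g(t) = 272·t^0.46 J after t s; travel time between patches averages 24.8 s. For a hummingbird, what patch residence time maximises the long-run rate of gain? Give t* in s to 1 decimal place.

21.1 s

By the marginal value theorem, leave when the instantaneous gain rate g'(t) equals the habitat-wide average g(t)/(T + t).
g'(t) = 0.46·272·t^-0.54. Setting 0.46·272·t^-0.54 = 272·t^0.46/(24.8+t) gives 0.46(24.8+t) = t, so 0.54·t = 0.46×24.8.
t* = 0.46×24.8/0.54 = 21.13 s.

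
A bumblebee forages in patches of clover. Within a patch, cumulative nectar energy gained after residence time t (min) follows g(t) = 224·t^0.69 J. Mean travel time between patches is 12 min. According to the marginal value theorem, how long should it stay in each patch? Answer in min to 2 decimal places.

26.71 min

By the marginal value theorem, leave when the instantaneous gain rate g'(t) equals the habitat-wide average g(t)/(T + t).
g'(t) = 0.69·224·t^-0.31. Setting 0.69·224·t^-0.31 = 224·t^0.69/(12+t) gives 0.69(12+t) = t, so 0.31·t = 0.69×12.
t* = 0.69×12/0.31 = 26.71 min.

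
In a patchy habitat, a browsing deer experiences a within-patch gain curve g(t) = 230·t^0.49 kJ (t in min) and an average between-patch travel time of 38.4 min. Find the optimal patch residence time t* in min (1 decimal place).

Optimal t* satisfies g'(t*) = g(t*)/(T + t*).
g'(t) = 0.49·230·t^-0.51. Setting 0.49·230·t^-0.51 = 230·t^0.49/(38.4+t) gives 0.49(38.4+t) = t, so 0.51·t = 0.49×38.4.
t* = 0.49×38.4/0.51 = 36.89 min.

36.9 min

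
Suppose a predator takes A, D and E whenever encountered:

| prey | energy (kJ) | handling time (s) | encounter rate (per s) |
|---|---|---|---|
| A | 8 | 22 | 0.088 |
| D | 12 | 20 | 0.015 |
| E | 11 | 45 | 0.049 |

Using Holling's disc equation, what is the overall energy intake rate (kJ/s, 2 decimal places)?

R = Σλ_iE_i / (1 + Σλ_ih_i)
Numerator: 0.088×8 + 0.015×12 + 0.049×11 = 1.423
Denominator: 1 + 0.088×22 + 0.015×20 + 0.049×45 = 5.441
R = 1.423/5.441 = 0.2615 kJ/s

0.26 kJ/s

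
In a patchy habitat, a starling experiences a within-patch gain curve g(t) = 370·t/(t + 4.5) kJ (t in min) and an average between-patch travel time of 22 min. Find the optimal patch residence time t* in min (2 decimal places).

By the marginal value theorem, leave when the instantaneous gain rate g'(t) equals the habitat-wide average g(t)/(T + t).
g'(t) = 370·4.5/(t + 4.5)². Setting 370·4.5/(t+4.5)² = 370t/[(t+4.5)(22+t)] gives 4.5(22+t) = t(t+4.5), so t² = 4.5×22 = 99.
t* = √99 = 9.95 min.

9.95 min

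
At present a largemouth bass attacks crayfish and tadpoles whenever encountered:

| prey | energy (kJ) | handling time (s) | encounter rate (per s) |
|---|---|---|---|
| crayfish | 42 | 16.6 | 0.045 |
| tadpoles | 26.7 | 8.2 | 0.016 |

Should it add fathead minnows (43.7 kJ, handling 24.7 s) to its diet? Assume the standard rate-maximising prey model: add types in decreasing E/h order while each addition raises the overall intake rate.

Current rate: (0.045×42 + 0.016×26.7)/(1 + 0.045×16.6 + 0.016×8.2) = 1.234 kJ/s.
Profitability of fathead minnows: 43.7/24.7 = 1.769 kJ/s.
Since 1.769 > R, including fathead minnows increases the long-run rate.

Yes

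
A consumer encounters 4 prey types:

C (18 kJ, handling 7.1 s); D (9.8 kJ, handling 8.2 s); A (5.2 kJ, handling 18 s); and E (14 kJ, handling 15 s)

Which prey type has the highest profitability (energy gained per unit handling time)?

Profitability E/h (kJ/s): C = 18/7.1 = 2.54, D = 9.8/8.2 = 1.2, A = 5.2/18 = 0.289, E = 14/15 = 0.933.
Ranked: C > D > E > A.

C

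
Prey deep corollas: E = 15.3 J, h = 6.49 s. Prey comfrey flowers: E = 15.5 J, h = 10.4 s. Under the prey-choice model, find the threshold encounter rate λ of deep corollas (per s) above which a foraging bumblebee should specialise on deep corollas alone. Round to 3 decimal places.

The zero-one rule: include comfrey flowers iff E₂/h₂ > λE₁/(1+λh₁). Equality gives the switch point.
λE₁h₂ = E₂ + λE₂h₁ ⇒ λ = E₂/(E₁h₂ − E₂h₁) = 15.5/(159.1 − 100.6) = 0.2648 per s.

0.265 per s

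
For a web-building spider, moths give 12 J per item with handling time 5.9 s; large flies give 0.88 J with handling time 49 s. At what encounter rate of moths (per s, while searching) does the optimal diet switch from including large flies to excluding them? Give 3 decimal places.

The zero-one rule: include large flies iff E₂/h₂ > λE₁/(1+λh₁). Equality gives the switch point.
λE₁h₂ = E₂ + λE₂h₁ ⇒ λ = E₂/(E₁h₂ − E₂h₁) = 0.88/(588 − 5.192) = 0.00151 per s.

0.002 per s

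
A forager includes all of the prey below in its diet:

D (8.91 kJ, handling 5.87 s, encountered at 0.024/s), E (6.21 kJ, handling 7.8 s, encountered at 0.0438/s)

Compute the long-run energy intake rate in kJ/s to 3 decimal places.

0.328 kJ/s

R = Σλ_iE_i / (1 + Σλ_ih_i)
Numerator: 0.024×8.91 + 0.0438×6.21 = 0.4858
Denominator: 1 + 0.024×5.87 + 0.0438×7.8 = 1.483
R = 0.4858/1.483 = 0.3277 kJ/s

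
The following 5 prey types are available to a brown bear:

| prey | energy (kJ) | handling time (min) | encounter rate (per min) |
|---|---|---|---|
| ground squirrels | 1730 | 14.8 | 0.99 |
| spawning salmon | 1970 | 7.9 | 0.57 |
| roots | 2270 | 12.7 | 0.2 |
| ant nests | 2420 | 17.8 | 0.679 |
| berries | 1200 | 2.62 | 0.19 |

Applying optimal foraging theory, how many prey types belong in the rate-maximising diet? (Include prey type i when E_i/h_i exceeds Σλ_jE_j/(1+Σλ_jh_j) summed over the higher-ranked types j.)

2

Rank by E/h (kJ/min): berries 458, spawning salmon 249, roots 179, ant nests 136, ground squirrels 117. Include each in turn until the next type's E/h falls below the running intake rate.
Rate on top 1: 152.2. spawning salmon: 249 > 152.2 → include.
Rate on top 2: 225.1. roots: 179 < 225.1 → exclude; stop.
Optimal diet: berries, spawning salmon — 2 of 5 types.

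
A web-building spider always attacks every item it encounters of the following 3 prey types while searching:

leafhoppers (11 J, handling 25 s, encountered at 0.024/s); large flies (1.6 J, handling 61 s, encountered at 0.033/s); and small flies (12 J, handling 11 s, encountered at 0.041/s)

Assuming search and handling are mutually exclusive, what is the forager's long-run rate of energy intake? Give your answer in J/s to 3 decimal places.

R = (0.024×11 + 0.033×1.6 + 0.041×12) / (1 + 0.024×25 + 0.033×61 + 0.041×11) = 0.8088/4.064 = 0.199 J/s.

0.199 J/s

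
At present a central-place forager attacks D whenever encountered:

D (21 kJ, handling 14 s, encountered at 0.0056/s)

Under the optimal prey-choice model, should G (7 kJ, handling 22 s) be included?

Current rate: (0.0056×21)/(1 + 0.0056×14) = 0.1091 kJ/s.
G: E/h = 7/22 = 0.3182 kJ/s.
0.3182 > 0.1091, so adding G raises the average — include it.

Yes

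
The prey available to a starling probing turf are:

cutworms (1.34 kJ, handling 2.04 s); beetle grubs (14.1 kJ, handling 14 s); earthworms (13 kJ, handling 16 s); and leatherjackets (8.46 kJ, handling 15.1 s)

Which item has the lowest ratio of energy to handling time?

Profitability E/h (kJ/s): cutworms = 1.34/2.04 = 0.657, beetle grubs = 14.1/14 = 1.01, earthworms = 13/16 = 0.812, leatherjackets = 8.46/15.1 = 0.56.
Ranked: beetle grubs > earthworms > cutworms > leatherjackets.

leatherjackets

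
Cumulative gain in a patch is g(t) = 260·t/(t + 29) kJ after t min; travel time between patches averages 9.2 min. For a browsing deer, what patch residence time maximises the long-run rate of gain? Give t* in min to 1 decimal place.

16.3 min

By the marginal value theorem, leave when the instantaneous gain rate g'(t) equals the habitat-wide average g(t)/(T + t).
g'(t) = 260·29/(t + 29)². Setting 260·29/(t+29)² = 260t/[(t+29)(9.2+t)] gives 29(9.2+t) = t(t+29), so t² = 29×9.2 = 266.8.
t* = √266.8 = 16.33 min.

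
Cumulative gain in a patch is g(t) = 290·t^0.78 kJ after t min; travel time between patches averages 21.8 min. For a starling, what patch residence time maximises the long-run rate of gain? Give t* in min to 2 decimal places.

Optimal t* satisfies g'(t*) = g(t*)/(T + t*).
g'(t) = 0.78·290·t^-0.22. Setting 0.78·290·t^-0.22 = 290·t^0.78/(21.8+t) gives 0.78(21.8+t) = t, so 0.22·t = 0.78×21.8.
t* = 0.78×21.8/0.22 = 77.29 min.

77.29 min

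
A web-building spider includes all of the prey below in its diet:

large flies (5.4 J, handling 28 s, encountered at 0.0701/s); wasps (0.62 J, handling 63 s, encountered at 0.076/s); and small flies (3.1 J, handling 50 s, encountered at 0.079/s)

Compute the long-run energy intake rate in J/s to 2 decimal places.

R = (0.0701×5.4 + 0.076×0.62 + 0.079×3.1) / (1 + 0.0701×28 + 0.076×63 + 0.079×50) = 0.6706/11.7 = 0.05731 J/s.

0.06 J/s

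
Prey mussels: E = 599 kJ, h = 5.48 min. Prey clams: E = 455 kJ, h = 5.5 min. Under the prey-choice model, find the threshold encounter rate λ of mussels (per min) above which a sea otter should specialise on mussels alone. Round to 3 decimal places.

0.568 per min

Drop clams once their profitability E₂/h₂ falls below the rate achievable on mussels alone: E₂/h₂ = λE₁/(1 + λh₁).
Solve for λ: λE₁h₂ = E₂(1 + λh₁) → λ(E₁h₂ − E₂h₁) = E₂ → λ = E₂/(E₁h₂ − E₂h₁).
λ = 455/(599×5.5 − 455×5.48) = 455/801.1 = 0.568 per min.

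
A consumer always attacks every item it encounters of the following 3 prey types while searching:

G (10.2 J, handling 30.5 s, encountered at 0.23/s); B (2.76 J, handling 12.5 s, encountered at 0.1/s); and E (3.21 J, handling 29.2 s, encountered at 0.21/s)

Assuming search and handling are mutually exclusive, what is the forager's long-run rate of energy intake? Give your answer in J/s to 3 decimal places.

R = (0.23×10.2 + 0.1×2.76 + 0.21×3.21) / (1 + 0.23×30.5 + 0.1×12.5 + 0.21×29.2) = 3.296/15.4 = 0.2141 J/s.

0.214 J/s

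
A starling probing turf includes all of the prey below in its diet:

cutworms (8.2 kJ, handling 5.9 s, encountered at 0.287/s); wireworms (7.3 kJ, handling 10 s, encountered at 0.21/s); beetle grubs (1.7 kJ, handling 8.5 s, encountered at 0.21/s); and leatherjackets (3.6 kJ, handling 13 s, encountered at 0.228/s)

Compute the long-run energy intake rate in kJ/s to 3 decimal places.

R = (0.287×8.2 + 0.21×7.3 + 0.21×1.7 + 0.228×3.6) / (1 + 0.287×5.9 + 0.21×10 + 0.21×8.5 + 0.228×13) = 5.064/9.542 = 0.5307 kJ/s.

0.531 kJ/s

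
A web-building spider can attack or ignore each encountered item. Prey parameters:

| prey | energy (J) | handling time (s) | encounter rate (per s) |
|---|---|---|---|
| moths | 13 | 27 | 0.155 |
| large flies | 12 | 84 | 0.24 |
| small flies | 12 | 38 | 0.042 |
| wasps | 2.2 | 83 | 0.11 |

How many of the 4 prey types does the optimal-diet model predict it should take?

Profitabilities (E/h, J/s): moths 0.481, small flies 0.316, large flies 0.143, wasps 0.0265. Add prey in this order while the next type's profitability exceeds the intake rate on those already taken.
Rate on top 1: 0.3886. small flies: 0.316 < 0.3886 → exclude; stop.
Optimal diet: moths — 1 of 4 types.

1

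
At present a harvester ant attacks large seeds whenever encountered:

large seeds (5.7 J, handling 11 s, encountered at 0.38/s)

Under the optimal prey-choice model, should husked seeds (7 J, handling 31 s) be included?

On large seeds alone, R = ΣλE/(1+Σλh) = 2.166/5.18 = 0.4181 J/s.
Profitability of husked seeds: 7/31 = 0.2258 J/s.
0.2258 < 0.4181, so adding husked seeds would lower the average — exclude it.

No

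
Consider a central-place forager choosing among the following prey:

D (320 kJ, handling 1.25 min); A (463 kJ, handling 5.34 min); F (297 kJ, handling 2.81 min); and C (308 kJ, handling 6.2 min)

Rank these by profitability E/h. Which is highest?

Profitability E/h (kJ/min): D = 320/1.25 = 256, A = 463/5.34 = 86.7, F = 297/2.81 = 106, C = 308/6.2 = 49.7.
Ranked: D > F > A > C.

D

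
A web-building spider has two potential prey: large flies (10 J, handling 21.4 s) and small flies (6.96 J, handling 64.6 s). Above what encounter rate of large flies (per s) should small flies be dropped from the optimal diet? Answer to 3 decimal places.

Drop small flies once their profitability E₂/h₂ falls below the rate achievable on large flies alone: E₂/h₂ = λE₁/(1 + λh₁).
Solve for λ: λE₁h₂ = E₂(1 + λh₁) → λ(E₁h₂ − E₂h₁) = E₂ → λ = E₂/(E₁h₂ − E₂h₁).
λ = 6.96/(10×64.6 − 6.96×21.4) = 6.96/497.1 = 0.014 per s.

0.014 per s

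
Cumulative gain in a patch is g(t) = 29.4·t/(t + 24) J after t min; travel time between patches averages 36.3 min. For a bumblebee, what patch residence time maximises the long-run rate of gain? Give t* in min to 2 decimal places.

29.52 min

By the marginal value theorem, leave when the instantaneous gain rate g'(t) equals the habitat-wide average g(t)/(T + t).
g'(t) = 29.4·24/(t + 24)². Setting 29.4·24/(t+24)² = 29.4t/[(t+24)(36.3+t)] gives 24(36.3+t) = t(t+24), so t² = 24×36.3 = 871.2.
t* = √871.2 = 29.52 min.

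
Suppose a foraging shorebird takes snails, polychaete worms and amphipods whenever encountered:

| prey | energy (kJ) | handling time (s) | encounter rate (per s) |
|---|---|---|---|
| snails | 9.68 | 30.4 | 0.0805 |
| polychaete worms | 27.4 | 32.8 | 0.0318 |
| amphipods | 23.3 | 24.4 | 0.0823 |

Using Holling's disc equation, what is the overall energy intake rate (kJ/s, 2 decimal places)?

R = (0.0805×9.68 + 0.0318×27.4 + 0.0823×23.3) / (1 + 0.0805×30.4 + 0.0318×32.8 + 0.0823×24.4) = 3.568/6.498 = 0.5491 kJ/s.

0.55 kJ/s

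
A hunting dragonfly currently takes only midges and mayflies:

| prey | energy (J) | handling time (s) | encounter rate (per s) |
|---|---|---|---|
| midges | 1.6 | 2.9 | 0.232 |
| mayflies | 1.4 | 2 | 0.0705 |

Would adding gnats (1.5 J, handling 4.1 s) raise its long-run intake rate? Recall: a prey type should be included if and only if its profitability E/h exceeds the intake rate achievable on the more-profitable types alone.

Intake rate on the current diet: R = (0.232×1.6 + 0.0705×1.4) / (1 + 0.232×2.9 + 0.0705×2) = 0.4699/1.814 = 0.2591 J/s.
Profitability of gnats: 1.5/4.1 = 0.3659 J/s.
Since 0.3659 > R, including gnats increases the long-run rate.

Yes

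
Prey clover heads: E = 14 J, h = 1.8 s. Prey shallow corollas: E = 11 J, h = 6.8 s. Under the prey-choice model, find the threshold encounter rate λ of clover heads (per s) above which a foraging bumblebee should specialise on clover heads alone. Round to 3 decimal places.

0.146 per s

Drop shallow corollas once their profitability E₂/h₂ falls below the rate achievable on clover heads alone: E₂/h₂ = λE₁/(1 + λh₁).
Solve for λ: λE₁h₂ = E₂(1 + λh₁) → λ(E₁h₂ − E₂h₁) = E₂ → λ = E₂/(E₁h₂ − E₂h₁).
λ = 11/(14×6.8 − 11×1.8) = 11/75.4 = 0.1459 per s.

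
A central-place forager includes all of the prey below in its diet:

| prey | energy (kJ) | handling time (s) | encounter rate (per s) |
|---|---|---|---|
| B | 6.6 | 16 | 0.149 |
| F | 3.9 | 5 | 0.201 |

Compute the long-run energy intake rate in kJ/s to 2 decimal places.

R = Σλ_iE_i / (1 + Σλ_ih_i)
Numerator: 0.149×6.6 + 0.201×3.9 = 1.767
Denominator: 1 + 0.149×16 + 0.201×5 = 4.389
R = 1.767/4.389 = 0.4027 kJ/s

0.40 kJ/s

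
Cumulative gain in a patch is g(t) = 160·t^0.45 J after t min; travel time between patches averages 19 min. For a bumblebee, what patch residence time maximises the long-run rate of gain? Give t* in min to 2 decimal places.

Optimal t* satisfies g'(t*) = g(t*)/(T + t*).
g'(t) = 0.45·160·t^-0.55. Setting 0.45·160·t^-0.55 = 160·t^0.45/(19+t) gives 0.45(19+t) = t, so 0.55·t = 0.45×19.
t* = 0.45×19/0.55 = 15.55 min.

15.55 min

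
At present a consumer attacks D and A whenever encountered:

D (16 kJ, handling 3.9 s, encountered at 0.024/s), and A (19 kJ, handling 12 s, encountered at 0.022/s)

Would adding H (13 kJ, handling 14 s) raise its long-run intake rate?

Yes

On D and A alone, R = ΣλE/(1+Σλh) = 0.802/1.358 = 0.5907 kJ/s.
Profitability of H: 13/14 = 0.9286 kJ/s.
Since 0.9286 > R, including H increases the long-run rate.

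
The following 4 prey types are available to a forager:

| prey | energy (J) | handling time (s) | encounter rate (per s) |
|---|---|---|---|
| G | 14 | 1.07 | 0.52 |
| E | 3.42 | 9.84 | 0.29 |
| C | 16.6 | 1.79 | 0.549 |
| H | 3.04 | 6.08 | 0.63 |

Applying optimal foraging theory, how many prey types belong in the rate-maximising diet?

E/h in descending order: G 13.1, C 9.27, H 0.5, E 0.348 J/s. The optimal diet is the largest prefix of this list for which every included type satisfies E_i/h_i > R on the types above it.
Rate on top 1: 4.677. C: 9.27 > 4.677 → include.
Rate on top 2: 6.456. H: 0.5 < 6.456 → exclude; stop.
Optimal diet: G, C — 2 of 4 types.

2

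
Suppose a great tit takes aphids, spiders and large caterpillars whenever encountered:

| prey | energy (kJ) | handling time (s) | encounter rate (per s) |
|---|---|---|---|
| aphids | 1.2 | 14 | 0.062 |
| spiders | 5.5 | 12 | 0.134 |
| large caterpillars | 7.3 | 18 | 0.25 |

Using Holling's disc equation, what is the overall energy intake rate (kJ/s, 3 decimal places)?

0.331 kJ/s

R = Σλ_iE_i / (1 + Σλ_ih_i)
Numerator: 0.062×1.2 + 0.134×5.5 + 0.25×7.3 = 2.636
Denominator: 1 + 0.062×14 + 0.134×12 + 0.25×18 = 7.976
R = 2.636/7.976 = 0.3305 kJ/s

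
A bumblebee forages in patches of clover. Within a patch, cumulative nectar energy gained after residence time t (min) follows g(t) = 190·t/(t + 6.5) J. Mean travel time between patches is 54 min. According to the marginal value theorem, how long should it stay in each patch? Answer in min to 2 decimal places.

Optimal t* satisfies g'(t*) = g(t*)/(T + t*).
g'(t) = 190·6.5/(t + 6.5)². Setting 190·6.5/(t+6.5)² = 190t/[(t+6.5)(54+t)] gives 6.5(54+t) = t(t+6.5), so t² = 6.5×54 = 351.
t* = √351 = 18.73 min.

18.73 min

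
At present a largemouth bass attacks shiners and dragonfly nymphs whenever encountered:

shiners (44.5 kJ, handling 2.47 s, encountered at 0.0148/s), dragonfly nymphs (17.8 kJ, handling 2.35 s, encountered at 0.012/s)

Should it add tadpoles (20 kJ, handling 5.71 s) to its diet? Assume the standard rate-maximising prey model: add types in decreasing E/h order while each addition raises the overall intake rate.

Intake rate on the current diet: R = (0.0148×44.5 + 0.012×17.8) / (1 + 0.0148×2.47 + 0.012×2.35) = 0.8722/1.065 = 0.8192 kJ/s.
Profitability of tadpoles: 20/5.71 = 3.503 kJ/s.
Since 3.503 > R, including tadpoles increases the long-run rate.

Yes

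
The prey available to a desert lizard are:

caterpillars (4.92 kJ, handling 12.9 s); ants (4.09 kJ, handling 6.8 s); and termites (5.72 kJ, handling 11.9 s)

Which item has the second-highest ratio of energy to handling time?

Profitability E/h (kJ/s): caterpillars = 4.92/12.9 = 0.381, ants = 4.09/6.8 = 0.601, termites = 5.72/11.9 = 0.481.
Ranked: ants > termites > caterpillars.

termites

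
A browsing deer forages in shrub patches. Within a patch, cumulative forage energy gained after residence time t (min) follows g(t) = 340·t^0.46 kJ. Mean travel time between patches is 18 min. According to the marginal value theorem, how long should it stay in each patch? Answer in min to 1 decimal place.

15.3 min

Optimal t* satisfies g'(t*) = g(t*)/(T + t*).
g'(t) = 0.46·340·t^-0.54. Setting 0.46·340·t^-0.54 = 340·t^0.46/(18+t) gives 0.46(18+t) = t, so 0.54·t = 0.46×18.
t* = 0.46×18/0.54 = 15.33 min.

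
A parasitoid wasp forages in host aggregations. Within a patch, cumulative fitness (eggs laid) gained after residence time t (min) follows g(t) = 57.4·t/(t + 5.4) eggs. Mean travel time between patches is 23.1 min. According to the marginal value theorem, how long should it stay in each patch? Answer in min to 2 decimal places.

11.17 min

By the marginal value theorem, leave when the instantaneous gain rate g'(t) equals the habitat-wide average g(t)/(T + t).
g'(t) = 57.4·5.4/(t + 5.4)². Setting 57.4·5.4/(t+5.4)² = 57.4t/[(t+5.4)(23.1+t)] gives 5.4(23.1+t) = t(t+5.4), so t² = 5.4×23.1 = 124.7.
t* = √124.7 = 11.17 min.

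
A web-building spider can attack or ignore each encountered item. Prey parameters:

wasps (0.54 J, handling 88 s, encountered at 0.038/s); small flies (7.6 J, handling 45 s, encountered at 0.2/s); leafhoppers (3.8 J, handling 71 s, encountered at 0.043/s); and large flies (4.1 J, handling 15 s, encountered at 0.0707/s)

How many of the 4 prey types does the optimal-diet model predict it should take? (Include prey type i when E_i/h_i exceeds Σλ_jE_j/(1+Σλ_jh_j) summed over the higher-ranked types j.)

Rank by E/h (J/s): large flies 0.273, small flies 0.169, leafhoppers 0.0535, wasps 0.00614. Include each in turn until the next type's E/h falls below the running intake rate.
Rate on top 1: 0.1407. small flies: 0.169 > 0.1407 → include.
Rate on top 2: 0.1636. leafhoppers: 0.0535 < 0.1636 → exclude; stop.
Optimal diet: large flies, small flies — 2 of 4 types.

2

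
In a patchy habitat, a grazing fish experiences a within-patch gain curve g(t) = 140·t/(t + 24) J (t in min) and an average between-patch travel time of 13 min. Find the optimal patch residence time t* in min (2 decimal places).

Maximise g(t)/(T+t): set derivative to zero → g'(t)(T+t) = g(t).
g'(t) = 140·24/(t + 24)². Setting 140·24/(t+24)² = 140t/[(t+24)(13+t)] gives 24(13+t) = t(t+24), so t² = 24×13 = 312.
t* = √312 = 17.66 min.

17.66 min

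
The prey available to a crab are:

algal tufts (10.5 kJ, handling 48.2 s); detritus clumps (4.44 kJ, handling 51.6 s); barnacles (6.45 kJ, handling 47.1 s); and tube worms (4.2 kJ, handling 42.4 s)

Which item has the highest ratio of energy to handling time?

algal tufts

In descending order of E/h:
algal tufts: 10.5/48.2 = 0.218 kJ/s
barnacles: 6.45/47.1 = 0.137 kJ/s
tube worms: 4.2/42.4 = 0.0991 kJ/s
detritus clumps: 4.44/51.6 = 0.086 kJ/s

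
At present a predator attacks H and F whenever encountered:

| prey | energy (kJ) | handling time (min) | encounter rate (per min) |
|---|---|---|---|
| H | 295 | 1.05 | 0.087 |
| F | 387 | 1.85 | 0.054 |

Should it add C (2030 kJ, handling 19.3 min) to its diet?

Yes

Intake rate on the current diet: R = (0.087×295 + 0.054×387) / (1 + 0.087×1.05 + 0.054×1.85) = 46.56/1.191 = 39.09 kJ/min.
C: E/h = 2030/19.3 = 105.2 kJ/min.
Since 105.2 > R, including C increases the long-run rate.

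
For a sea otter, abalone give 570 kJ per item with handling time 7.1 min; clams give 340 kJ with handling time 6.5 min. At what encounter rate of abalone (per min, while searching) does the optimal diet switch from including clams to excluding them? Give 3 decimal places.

The zero-one rule: include clams iff E₂/h₂ > λE₁/(1+λh₁). Equality gives the switch point.
λE₁h₂ = E₂ + λE₂h₁ ⇒ λ = E₂/(E₁h₂ − E₂h₁) = 340/(3705 − 2414) = 0.2634 per min.

0.263 per min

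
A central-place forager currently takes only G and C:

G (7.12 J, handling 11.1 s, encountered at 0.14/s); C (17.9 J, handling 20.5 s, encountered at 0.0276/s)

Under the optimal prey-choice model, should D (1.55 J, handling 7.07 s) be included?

Intake rate on the current diet: R = (0.14×7.12 + 0.0276×17.9) / (1 + 0.14×11.1 + 0.0276×20.5) = 1.491/3.12 = 0.4779 J/s.
Profitability of D: 1.55/7.07 = 0.2192 J/s.
Since 0.2192 < R, time spent handling D is better spent searching.

No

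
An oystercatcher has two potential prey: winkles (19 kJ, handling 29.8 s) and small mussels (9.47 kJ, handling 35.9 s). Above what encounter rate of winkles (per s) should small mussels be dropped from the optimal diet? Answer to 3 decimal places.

The zero-one rule: include small mussels iff E₂/h₂ > λE₁/(1+λh₁). Equality gives the switch point.
λE₁h₂ = E₂ + λE₂h₁ ⇒ λ = E₂/(E₁h₂ − E₂h₁) = 9.47/(682.1 − 282.2) = 0.02368 per s.

0.024 per s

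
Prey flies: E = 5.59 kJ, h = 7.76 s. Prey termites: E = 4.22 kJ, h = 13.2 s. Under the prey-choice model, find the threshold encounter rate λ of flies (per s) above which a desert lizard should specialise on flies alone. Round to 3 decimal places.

At the threshold, the rate on flies alone equals the profitability of termites: λ·5.59/(1 + λ·7.76) = 4.22/13.2 = 0.3197.
Rearranging, λ(5.59 − 0.3197×7.76) = 0.3197, so λ = 0.3197/3.109 = 0.1028 per s.

0.103 per s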